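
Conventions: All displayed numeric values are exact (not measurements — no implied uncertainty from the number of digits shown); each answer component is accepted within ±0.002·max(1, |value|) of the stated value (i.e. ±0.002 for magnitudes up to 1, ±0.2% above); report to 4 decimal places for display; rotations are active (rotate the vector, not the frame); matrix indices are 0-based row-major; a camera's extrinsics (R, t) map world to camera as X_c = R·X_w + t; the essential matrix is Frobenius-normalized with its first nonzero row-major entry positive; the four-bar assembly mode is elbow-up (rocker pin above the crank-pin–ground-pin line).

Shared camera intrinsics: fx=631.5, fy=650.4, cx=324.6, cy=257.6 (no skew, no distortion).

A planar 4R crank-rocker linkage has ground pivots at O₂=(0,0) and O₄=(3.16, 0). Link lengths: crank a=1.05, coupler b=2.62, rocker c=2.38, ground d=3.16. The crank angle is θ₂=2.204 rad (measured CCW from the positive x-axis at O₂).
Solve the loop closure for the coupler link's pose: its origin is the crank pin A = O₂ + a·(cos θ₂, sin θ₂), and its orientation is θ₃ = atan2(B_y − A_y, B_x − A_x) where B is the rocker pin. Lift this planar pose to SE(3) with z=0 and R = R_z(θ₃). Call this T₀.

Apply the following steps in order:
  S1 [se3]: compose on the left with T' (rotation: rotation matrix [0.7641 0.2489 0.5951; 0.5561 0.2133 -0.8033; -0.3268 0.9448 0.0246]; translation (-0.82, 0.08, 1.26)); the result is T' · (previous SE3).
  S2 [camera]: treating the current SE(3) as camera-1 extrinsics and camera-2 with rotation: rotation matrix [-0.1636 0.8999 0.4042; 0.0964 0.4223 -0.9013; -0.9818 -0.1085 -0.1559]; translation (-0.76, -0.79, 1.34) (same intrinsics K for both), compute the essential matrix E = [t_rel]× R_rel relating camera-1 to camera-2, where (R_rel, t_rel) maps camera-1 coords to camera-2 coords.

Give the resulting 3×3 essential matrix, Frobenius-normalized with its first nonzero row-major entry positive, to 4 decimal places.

source (fourbar_fk): coupler pose = R=[0.9108 -0.4129 0.0000; 0.4129 0.9108 0.0000; 0.0000 0.0000 1.0000], t=(-0.6213, 0.8464, 0.0000)
after S1 (compose_se3): R=[0.7987 -0.0889 0.5951; 0.5946 -0.0354 -0.8033; 0.0924 0.9954 0.0246], t=(-1.0841, -0.0850, 2.2628)
after S2 (essential): [0.4484 0.0712 0.0212; -0.4651 -0.3187 0.0324; 0.2819 -0.6083 0.1584]

matrix = [0.4484 0.0712 0.0212; -0.4651 -0.3187 0.0324; 0.2819 -0.6083 0.1584]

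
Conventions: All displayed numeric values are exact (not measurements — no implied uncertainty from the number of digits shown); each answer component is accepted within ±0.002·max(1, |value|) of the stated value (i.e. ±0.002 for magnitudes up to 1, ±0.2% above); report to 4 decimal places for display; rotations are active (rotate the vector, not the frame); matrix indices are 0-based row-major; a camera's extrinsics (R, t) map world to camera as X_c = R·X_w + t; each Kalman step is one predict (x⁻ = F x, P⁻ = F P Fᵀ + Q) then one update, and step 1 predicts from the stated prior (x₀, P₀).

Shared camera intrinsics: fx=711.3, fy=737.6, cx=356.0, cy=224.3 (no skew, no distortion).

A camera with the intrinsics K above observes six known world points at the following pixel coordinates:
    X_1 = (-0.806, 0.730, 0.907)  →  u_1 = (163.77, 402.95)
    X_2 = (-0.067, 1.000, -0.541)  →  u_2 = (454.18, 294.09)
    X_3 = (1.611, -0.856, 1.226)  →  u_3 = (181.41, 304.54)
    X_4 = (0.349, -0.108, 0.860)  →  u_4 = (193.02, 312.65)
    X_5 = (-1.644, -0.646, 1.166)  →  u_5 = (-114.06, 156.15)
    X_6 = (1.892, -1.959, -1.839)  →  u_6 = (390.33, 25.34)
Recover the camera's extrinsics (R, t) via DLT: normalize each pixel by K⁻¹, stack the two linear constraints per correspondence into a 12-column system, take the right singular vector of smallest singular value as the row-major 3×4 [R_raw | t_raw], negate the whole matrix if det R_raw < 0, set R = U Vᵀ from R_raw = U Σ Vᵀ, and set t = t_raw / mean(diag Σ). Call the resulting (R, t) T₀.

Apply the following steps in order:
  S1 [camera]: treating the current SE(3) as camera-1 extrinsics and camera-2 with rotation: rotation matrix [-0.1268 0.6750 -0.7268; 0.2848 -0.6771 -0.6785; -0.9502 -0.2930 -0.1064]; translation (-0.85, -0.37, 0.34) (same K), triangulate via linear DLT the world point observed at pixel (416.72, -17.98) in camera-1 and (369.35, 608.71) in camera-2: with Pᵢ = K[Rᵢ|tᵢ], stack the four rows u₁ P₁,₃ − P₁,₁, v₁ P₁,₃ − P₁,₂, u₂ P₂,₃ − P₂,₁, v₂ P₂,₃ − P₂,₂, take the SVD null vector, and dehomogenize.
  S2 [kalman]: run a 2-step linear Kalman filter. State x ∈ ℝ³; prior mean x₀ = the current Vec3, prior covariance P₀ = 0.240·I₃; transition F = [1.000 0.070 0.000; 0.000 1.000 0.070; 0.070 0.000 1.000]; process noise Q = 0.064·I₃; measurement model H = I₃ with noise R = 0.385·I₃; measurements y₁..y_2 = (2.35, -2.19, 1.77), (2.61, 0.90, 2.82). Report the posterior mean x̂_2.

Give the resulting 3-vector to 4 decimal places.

source (pnp_recover): camera pose = R=[0.2234 0.5673 -0.7926; 0.3324 0.7201 0.6091; 0.9163 -0.3995 -0.0277], t=(-0.4299, 0.0101, 4.4383)
after S1 (triangulate): (-0.6586, -0.3483, -1.4095)
after S2 (kf_track): (1.4405, -0.2829, 1.1568)

result = (1.4405, -0.2829, 1.1568)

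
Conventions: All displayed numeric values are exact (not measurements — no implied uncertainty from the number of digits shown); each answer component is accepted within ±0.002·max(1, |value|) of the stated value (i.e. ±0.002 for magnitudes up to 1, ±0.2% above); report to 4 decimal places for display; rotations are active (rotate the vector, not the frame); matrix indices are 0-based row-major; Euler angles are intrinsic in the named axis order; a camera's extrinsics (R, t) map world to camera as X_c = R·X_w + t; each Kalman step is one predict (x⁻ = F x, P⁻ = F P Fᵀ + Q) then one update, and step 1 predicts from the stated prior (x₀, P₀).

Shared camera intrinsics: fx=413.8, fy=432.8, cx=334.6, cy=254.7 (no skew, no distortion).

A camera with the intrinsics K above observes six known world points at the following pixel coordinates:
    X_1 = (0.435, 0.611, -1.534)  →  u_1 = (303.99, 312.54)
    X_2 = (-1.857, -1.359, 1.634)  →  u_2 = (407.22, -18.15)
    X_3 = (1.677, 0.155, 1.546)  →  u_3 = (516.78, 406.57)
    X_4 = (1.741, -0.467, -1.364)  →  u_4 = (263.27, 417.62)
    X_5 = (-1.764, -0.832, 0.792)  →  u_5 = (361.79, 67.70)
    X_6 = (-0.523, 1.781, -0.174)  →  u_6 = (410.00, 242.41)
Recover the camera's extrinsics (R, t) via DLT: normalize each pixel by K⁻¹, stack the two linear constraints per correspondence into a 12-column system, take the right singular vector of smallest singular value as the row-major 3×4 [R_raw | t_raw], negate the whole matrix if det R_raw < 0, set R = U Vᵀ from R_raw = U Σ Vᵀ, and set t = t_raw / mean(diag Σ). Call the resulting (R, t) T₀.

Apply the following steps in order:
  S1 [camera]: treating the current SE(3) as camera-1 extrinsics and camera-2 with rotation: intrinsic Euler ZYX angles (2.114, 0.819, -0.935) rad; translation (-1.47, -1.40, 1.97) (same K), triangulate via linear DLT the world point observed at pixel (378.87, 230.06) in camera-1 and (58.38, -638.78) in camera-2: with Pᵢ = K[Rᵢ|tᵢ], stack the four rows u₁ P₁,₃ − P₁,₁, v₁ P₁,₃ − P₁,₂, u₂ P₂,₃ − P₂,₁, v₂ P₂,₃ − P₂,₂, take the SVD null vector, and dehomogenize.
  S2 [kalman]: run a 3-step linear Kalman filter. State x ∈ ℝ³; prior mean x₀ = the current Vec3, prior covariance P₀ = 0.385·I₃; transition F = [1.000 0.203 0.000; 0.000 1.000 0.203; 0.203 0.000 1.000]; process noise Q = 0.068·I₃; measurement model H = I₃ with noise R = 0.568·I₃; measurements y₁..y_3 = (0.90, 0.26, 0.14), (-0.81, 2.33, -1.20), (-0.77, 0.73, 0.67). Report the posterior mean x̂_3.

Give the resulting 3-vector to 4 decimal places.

source (pnp_recover): camera pose = R=[0.0801 0.6129 0.7861; 0.9725 0.1249 -0.1965; -0.2186 0.7802 -0.5861], t=(0.3200, 0.0600, 5.1600)
after S1 (triangulate): (-0.7706, 1.5046, -0.5712)
after S2 (kf_track): (-0.0711, 1.0600, -0.2772)

result = (-0.0711, 1.0600, -0.2772)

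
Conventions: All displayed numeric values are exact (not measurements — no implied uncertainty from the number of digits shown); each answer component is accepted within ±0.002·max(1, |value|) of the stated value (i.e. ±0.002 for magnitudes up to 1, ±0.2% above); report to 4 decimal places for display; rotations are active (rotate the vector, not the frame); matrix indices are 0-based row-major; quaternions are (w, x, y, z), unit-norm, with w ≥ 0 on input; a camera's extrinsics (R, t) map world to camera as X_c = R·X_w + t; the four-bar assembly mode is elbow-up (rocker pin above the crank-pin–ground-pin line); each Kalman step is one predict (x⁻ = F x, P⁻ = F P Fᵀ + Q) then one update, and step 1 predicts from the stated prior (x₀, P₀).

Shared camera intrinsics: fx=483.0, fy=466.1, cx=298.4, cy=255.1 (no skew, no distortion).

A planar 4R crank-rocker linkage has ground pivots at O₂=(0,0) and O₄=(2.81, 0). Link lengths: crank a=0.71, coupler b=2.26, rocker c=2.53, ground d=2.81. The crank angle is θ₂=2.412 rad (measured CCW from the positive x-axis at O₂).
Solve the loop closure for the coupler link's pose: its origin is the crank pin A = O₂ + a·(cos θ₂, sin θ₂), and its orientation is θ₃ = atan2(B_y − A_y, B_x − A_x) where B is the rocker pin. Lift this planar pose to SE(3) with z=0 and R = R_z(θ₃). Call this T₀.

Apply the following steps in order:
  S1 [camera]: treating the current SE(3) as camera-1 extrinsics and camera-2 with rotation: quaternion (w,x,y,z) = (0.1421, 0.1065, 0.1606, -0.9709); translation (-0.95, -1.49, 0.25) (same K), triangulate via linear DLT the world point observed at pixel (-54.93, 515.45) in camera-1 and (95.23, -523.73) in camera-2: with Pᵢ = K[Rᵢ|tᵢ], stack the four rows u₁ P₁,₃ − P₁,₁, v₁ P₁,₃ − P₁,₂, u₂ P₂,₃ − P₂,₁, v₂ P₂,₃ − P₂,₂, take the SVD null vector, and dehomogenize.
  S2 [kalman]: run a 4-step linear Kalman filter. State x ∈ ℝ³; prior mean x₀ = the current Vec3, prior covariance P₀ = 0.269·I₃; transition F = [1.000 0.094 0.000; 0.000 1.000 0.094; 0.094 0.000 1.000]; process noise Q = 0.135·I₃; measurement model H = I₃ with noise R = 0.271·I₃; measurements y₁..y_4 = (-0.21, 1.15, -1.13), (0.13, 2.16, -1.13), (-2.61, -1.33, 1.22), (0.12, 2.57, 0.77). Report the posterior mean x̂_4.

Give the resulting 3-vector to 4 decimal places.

source (fourbar_fk): coupler pose = R=[0.7600 -0.6499 0.0000; 0.6499 0.7600 0.0000; 0.0000 0.0000 1.0000], t=(-0.5293, 0.4733, 0.0000)
after S1 (triangulate): (-0.2510, 0.9085, 1.7914)
after S2 (kf_track): (-0.5154, 1.3783, 0.5113)

result = (-0.5154, 1.3783, 0.5113)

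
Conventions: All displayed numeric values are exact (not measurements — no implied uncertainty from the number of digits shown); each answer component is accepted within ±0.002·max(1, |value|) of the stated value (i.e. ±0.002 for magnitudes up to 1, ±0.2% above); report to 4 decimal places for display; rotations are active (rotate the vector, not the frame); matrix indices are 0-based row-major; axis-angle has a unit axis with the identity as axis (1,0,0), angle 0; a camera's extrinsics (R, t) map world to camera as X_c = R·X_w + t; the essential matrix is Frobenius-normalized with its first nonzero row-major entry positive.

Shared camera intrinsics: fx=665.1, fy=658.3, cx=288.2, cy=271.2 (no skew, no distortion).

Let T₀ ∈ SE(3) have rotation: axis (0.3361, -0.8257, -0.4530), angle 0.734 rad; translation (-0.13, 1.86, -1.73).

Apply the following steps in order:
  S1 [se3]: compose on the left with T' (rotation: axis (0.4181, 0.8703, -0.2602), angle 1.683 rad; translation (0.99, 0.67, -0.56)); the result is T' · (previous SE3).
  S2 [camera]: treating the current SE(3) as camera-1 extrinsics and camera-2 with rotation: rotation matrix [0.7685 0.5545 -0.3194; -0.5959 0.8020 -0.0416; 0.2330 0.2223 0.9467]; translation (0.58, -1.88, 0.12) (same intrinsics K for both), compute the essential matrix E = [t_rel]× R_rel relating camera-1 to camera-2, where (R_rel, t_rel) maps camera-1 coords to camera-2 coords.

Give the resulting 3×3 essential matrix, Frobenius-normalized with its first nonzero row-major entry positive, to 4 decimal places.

matrix = [0.5797 -0.2805 0.2892; -0.1428 0.0005 0.1955; -0.3009 -0.0453 0.5919]

after S1 (compose_se3): R=[0.1973 0.8671 0.4574; -0.5040 0.4899 -0.7113; -0.8409 -0.0902 0.5337], t=(0.9259, 3.1639, -0.0640)
after S2 (essential): [0.5797 -0.2805 0.2892; -0.1428 0.0005 0.1955; -0.3009 -0.0453 0.5919]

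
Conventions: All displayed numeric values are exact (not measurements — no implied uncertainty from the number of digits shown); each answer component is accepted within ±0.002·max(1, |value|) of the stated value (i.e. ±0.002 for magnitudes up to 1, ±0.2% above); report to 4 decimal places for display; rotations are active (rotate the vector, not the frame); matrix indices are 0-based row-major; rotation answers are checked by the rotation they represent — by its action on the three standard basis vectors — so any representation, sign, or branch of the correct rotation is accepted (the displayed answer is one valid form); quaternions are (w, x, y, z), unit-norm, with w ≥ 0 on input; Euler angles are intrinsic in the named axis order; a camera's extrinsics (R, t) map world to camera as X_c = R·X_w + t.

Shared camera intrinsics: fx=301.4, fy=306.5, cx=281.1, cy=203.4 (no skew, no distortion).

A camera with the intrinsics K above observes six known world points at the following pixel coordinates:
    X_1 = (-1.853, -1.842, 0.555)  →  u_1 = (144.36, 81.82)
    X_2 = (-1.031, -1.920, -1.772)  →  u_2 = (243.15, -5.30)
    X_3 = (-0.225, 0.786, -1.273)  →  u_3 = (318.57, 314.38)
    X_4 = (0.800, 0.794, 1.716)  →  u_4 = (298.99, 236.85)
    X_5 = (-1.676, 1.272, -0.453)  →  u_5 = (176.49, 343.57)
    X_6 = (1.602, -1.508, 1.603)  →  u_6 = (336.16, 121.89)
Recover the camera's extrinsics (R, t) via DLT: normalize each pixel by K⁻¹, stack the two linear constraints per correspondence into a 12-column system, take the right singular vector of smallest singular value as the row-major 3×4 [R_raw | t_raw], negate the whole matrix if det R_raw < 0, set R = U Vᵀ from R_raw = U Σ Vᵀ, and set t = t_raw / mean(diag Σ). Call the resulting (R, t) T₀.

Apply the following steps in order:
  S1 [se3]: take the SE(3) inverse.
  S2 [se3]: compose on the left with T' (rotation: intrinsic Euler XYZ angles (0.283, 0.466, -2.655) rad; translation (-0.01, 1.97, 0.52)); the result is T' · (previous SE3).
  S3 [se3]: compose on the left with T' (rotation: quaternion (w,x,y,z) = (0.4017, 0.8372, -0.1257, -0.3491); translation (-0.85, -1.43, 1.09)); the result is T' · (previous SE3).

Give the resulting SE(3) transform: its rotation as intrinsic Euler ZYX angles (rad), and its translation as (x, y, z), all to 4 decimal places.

rotation (euler_zyx) = (2.2621, -0.1005, -2.6310), translation = (0.7822, -2.1873, 6.2013)

source (pnp_recover): camera pose = R=[0.9434 0.0219 -0.3308; -0.0699 0.9885 -0.1341; 0.3241 0.1497 0.9341], t=(0.1700, 0.1900, 4.3300)
after S1 (invert_se3): R=[0.9434 -0.0699 0.3241; 0.0219 0.9885 0.1497; -0.3308 -0.1341 0.9341], t=(-1.5503, -0.8395, -3.9630)
after S2 (compose_se3): R=[-0.8845 0.4079 0.2263; -0.4630 -0.7084 -0.5327; -0.0570 -0.5760 0.8155], t=(-0.9171, 4.4900, -2.8918)
after S3 (compose_se3): R=[-0.6343 0.6409 -0.4323; 0.7665 0.5940 -0.2441; 0.1003 -0.4862 -0.8680], t=(0.7822, -2.1873, 6.2013)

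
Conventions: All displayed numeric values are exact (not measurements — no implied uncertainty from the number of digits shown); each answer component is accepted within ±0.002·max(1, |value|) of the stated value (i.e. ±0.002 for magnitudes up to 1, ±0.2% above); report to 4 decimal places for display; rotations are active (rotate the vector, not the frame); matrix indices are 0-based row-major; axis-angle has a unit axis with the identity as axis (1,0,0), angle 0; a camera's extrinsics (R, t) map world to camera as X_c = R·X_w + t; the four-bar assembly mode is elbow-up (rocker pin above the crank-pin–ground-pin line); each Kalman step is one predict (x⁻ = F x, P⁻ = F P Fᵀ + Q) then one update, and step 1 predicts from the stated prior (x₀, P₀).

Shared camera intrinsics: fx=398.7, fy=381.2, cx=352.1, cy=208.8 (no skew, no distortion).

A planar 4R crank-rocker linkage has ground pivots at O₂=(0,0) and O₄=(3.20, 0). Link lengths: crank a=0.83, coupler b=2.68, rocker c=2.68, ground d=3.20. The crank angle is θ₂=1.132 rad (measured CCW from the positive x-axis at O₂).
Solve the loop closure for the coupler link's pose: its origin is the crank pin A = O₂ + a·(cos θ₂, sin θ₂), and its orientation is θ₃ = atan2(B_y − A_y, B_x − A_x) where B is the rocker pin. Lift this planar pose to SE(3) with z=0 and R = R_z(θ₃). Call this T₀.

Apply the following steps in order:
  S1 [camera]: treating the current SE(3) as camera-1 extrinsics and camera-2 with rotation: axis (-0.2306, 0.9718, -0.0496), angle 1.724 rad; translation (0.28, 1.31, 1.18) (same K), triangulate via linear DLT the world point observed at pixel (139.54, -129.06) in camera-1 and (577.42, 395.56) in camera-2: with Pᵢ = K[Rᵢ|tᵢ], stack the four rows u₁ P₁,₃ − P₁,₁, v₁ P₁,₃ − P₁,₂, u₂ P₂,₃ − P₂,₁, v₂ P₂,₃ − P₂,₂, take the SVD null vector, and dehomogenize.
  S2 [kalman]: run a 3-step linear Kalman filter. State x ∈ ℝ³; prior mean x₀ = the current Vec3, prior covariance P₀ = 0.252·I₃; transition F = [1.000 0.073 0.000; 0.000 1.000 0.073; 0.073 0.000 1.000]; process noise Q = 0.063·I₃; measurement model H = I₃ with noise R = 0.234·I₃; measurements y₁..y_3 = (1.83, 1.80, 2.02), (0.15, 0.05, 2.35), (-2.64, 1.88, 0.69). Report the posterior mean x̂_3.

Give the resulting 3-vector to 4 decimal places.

source (fourbar_fk): coupler pose = R=[0.7444 -0.6677 0.0000; 0.6677 0.7444 0.0000; 0.0000 0.0000 1.0000], t=(0.3526, 0.7514, 0.0000)
after S1 (triangulate): (-1.8714, -0.6641, 1.1199)
after S2 (kf_track): (-0.9472, 1.1286, 1.4122)

result = (-0.9472, 1.1286, 1.4122)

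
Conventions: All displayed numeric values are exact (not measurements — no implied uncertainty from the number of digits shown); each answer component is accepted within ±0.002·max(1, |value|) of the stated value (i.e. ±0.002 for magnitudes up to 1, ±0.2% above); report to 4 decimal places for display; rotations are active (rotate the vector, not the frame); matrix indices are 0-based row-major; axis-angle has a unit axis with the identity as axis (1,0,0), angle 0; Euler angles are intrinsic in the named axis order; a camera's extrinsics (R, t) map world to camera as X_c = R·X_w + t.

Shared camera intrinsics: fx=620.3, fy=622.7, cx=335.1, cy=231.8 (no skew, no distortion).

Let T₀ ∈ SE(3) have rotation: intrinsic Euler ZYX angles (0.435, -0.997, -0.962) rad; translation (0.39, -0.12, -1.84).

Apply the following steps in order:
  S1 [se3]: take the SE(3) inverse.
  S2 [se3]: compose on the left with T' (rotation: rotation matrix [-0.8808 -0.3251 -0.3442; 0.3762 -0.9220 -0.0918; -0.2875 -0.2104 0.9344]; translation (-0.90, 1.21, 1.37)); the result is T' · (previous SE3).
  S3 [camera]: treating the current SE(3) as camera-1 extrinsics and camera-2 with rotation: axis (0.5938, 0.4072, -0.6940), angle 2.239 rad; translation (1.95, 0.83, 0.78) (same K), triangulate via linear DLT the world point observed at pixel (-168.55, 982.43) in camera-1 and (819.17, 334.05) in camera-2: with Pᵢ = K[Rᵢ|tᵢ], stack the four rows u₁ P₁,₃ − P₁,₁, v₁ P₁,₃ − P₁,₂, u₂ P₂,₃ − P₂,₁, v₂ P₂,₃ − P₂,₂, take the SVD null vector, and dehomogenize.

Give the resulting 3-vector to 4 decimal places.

after S1 (invert_se3): R=[0.4923 0.2288 0.8398; 0.3838 0.8090 -0.4453; -0.7813 0.5415 0.3104], t=(1.3808, -0.8720, 0.9409)
after S2 (compose_se3): R=[-0.2895 -0.6509 -0.7018; -0.0969 -0.7095 0.6980; -0.9523 0.2701 0.1423], t=(-2.1566, 2.4470, 2.0356)
after S3 (triangulate): (-0.8015, -0.3773, 0.8712)

result = (-0.8015, -0.3773, 0.8712)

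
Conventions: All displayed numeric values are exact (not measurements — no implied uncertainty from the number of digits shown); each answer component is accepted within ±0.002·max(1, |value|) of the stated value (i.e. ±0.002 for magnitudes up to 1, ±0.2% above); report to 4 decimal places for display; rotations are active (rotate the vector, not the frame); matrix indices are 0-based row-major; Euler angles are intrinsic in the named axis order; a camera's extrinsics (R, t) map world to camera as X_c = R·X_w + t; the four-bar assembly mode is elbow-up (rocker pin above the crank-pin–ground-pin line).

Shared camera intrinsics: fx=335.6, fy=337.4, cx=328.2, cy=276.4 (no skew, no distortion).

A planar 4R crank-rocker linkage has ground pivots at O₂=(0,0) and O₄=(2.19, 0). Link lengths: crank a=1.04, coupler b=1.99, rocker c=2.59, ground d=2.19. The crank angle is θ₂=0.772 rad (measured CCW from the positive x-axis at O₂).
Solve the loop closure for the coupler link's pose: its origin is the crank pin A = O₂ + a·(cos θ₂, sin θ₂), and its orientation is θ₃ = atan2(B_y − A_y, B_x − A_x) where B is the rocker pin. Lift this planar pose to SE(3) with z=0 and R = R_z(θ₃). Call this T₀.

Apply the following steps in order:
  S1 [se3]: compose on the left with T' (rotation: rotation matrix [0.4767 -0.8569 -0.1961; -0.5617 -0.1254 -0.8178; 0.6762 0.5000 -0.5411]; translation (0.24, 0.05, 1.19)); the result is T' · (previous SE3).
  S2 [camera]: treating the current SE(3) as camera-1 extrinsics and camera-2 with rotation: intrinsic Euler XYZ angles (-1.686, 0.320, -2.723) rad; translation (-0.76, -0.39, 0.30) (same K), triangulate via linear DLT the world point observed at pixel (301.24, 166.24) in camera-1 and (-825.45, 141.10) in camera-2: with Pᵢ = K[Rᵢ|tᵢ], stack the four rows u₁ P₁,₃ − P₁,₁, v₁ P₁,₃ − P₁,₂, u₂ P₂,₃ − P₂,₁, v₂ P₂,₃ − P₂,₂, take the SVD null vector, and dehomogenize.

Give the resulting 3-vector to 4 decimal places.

result = (0.4104, -0.1211, 0.1273)

source (fourbar_fk): coupler pose = R=[0.4300 -0.9028 0.0000; 0.9028 0.4300 0.0000; 0.0000 0.0000 1.0000], t=(0.7452, 0.7255, 0.0000)
after S1 (compose_se3): R=[-0.5687 -0.7989 -0.1961; -0.3547 0.4532 -0.8178; 0.7422 -0.3955 -0.5411], t=(-0.0264, -0.4595, 2.0566)
after S2 (triangulate): (0.4104, -0.1211, 0.1273)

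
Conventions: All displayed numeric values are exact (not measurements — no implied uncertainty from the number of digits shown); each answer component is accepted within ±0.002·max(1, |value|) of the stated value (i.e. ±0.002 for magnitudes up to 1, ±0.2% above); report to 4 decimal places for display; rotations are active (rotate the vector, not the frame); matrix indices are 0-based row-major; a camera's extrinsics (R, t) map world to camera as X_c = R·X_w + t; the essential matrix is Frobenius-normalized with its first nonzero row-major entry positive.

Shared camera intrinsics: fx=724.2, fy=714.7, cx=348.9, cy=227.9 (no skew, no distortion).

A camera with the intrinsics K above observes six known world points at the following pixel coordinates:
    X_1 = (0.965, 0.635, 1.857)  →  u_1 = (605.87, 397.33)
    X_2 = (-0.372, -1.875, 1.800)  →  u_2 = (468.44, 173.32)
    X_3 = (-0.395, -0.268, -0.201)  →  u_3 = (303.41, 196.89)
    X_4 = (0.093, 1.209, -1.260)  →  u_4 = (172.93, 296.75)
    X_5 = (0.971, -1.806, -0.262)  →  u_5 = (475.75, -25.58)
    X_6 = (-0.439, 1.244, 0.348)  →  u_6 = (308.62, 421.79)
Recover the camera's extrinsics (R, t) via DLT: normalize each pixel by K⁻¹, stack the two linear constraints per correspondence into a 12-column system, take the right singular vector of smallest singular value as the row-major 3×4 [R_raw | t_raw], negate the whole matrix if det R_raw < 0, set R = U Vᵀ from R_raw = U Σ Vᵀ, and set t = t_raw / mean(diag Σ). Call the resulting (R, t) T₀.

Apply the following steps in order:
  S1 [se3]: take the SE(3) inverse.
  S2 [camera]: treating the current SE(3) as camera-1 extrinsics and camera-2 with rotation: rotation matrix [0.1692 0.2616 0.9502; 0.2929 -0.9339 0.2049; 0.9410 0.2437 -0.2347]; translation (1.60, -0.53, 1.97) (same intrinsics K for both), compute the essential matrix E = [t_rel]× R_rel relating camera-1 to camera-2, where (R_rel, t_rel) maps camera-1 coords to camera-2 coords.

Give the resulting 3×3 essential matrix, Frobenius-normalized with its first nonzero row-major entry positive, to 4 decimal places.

source (pnp_recover): camera pose = R=[0.7597 -0.1644 0.6292; -0.2383 0.8298 0.5046; -0.6051 -0.5333 0.5912], t=(0.0500, 0.0000, 5.0300)
after S1 (invert_se3): R=[0.7597 -0.2383 -0.6051; -0.1644 0.8298 -0.5333; 0.6292 0.5046 0.5912], t=(3.0056, 2.6906, -3.0051)
after S2 (essential): [0.0157 0.0951 0.0477; -0.6048 -0.1497 -0.3295; 0.2531 -0.6338 -0.1610]

matrix = [0.0157 0.0951 0.0477; -0.6048 -0.1497 -0.3295; 0.2531 -0.6338 -0.1610]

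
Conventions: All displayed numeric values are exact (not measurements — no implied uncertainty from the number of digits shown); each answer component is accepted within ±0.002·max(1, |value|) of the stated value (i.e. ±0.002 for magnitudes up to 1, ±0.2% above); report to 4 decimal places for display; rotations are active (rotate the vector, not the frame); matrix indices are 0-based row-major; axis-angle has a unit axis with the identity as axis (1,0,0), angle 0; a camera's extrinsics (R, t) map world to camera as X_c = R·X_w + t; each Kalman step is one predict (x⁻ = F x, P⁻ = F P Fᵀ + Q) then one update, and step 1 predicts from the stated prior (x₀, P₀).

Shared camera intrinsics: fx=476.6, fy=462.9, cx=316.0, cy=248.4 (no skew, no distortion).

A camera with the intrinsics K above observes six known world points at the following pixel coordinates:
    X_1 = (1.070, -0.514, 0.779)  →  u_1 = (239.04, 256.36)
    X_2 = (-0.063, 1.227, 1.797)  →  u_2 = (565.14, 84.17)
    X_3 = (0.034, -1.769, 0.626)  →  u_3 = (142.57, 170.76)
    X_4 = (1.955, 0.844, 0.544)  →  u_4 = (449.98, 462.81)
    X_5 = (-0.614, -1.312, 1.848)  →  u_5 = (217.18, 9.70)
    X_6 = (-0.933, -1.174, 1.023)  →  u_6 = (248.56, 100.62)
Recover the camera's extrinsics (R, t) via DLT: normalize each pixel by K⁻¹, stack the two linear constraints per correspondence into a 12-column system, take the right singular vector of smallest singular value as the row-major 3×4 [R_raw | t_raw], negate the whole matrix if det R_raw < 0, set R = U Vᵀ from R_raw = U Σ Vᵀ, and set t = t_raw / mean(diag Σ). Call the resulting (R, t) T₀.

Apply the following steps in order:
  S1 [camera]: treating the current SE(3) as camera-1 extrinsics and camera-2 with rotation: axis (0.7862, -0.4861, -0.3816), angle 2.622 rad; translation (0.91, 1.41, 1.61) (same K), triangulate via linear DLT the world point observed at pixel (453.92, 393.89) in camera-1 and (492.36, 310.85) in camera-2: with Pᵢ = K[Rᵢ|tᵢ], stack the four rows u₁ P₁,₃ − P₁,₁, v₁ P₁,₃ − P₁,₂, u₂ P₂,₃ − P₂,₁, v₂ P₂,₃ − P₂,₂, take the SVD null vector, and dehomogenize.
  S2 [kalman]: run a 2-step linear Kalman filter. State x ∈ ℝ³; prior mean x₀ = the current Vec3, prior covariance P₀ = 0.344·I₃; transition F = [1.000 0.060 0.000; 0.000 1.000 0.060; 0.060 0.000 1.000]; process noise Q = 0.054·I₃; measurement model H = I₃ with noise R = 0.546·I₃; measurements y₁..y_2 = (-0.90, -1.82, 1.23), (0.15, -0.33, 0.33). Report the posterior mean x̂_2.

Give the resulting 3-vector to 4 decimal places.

source (pnp_recover): camera pose = R=[-0.2318 0.9695 0.0790; 0.5730 0.2017 -0.7944; -0.7861 -0.1389 -0.6023], t=(0.2100, 0.1600, 4.1800)
after S1 (triangulate): (0.6744, 1.1273, -0.5358)
after S2 (kf_track): (0.0681, -0.1895, 0.2289)

result = (0.0681, -0.1895, 0.2289)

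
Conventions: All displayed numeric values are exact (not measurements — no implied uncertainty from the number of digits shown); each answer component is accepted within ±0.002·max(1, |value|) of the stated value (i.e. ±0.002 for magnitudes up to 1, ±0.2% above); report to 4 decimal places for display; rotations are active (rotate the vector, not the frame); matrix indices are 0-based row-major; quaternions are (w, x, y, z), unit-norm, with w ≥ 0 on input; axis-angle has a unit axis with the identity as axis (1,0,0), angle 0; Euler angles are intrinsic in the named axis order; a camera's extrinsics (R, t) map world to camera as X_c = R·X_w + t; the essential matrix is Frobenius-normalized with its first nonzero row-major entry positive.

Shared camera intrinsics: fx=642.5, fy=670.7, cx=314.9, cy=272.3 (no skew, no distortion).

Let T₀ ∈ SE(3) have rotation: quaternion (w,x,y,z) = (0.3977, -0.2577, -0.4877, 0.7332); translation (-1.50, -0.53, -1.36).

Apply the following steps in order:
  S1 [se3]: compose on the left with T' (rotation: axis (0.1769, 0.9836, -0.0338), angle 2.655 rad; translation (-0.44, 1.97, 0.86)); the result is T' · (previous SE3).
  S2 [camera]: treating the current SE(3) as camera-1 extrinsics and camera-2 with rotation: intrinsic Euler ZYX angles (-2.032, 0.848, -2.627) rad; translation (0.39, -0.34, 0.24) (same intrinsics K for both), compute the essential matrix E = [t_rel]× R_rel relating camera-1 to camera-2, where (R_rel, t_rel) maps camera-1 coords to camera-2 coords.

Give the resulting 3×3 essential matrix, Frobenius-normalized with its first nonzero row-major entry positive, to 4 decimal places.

matrix = [0.2709 0.2402 -0.0808; 0.6353 -0.2348 0.0948; -0.1510 -0.5752 0.2023]

after S1 (compose_se3): R=[0.7457 -0.2107 0.6321; 0.6102 -0.1650 -0.7749; 0.2676 0.9635 0.0055], t=(0.0049, 1.2021, 2.7555)
after S2 (essential): [0.2709 0.2402 -0.0808; 0.6353 -0.2348 0.0948; -0.1510 -0.5752 0.2023]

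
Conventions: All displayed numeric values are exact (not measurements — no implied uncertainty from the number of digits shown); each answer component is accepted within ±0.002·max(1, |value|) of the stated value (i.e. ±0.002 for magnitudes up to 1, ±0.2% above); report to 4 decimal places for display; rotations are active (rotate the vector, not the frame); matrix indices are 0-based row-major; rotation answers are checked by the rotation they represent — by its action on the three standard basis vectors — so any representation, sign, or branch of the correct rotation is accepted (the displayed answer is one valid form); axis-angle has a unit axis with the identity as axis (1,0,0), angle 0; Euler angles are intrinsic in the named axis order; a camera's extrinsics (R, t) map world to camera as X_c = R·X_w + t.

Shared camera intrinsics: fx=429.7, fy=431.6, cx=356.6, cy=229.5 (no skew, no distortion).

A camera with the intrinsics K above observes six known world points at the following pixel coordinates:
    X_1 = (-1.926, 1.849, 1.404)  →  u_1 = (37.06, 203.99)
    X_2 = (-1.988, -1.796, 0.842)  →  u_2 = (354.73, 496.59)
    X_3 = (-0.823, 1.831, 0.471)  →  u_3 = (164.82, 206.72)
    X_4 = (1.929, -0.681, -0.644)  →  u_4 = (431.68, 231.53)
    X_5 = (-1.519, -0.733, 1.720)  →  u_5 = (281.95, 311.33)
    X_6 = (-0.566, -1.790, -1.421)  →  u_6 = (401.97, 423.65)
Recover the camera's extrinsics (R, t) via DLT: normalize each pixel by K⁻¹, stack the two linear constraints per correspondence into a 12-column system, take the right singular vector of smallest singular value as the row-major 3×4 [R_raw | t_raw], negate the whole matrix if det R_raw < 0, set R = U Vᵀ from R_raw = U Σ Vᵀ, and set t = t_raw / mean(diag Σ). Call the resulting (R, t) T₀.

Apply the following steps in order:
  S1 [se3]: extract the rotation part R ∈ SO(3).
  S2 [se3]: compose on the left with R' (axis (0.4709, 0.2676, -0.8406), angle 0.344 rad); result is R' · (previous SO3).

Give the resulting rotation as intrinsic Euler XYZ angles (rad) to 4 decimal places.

source (pnp_recover): camera pose = R=[0.5736 -0.8144 0.0879; -0.5924 -0.4865 -0.6422; 0.5658 0.3163 -0.7615], t=(-0.4100, 0.4300, 5.4700)
after S1 (rot_of_se3): [0.5736 -0.8144 0.0879; -0.5924 -0.4865 -0.6422; 0.5658 0.3163 -0.7615]
after S2 (compose_so3): [0.4131 -0.8976 -0.1540; -0.8158 -0.2896 -0.5006; 0.4047 0.3324 -0.8519]

rotation (euler_xyz) = (2.6104, -0.1546, 1.1395)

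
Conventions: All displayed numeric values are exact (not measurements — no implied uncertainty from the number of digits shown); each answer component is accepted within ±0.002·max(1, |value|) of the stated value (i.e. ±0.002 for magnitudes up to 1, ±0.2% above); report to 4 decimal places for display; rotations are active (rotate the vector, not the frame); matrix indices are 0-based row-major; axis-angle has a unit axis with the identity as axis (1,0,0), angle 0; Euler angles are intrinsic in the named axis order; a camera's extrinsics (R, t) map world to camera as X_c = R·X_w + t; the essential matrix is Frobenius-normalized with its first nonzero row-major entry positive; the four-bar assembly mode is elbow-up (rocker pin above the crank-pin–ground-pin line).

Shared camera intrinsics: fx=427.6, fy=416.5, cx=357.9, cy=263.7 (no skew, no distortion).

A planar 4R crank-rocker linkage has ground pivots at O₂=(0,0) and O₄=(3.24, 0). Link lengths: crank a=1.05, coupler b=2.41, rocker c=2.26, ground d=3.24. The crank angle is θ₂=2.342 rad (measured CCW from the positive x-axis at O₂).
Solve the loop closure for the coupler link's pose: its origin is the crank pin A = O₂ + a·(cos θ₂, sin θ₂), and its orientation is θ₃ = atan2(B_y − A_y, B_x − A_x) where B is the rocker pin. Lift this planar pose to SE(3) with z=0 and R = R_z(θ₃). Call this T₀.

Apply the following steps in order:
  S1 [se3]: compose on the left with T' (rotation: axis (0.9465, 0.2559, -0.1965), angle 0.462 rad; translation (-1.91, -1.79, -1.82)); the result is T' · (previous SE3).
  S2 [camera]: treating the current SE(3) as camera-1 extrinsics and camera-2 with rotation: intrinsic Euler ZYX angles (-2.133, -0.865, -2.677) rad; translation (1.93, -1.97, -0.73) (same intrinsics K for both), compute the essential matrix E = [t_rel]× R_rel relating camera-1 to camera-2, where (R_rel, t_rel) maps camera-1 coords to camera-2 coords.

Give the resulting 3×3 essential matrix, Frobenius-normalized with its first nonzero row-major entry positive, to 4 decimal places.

source (fourbar_fk): coupler pose = R=[0.9496 -0.3134 0.0000; 0.3134 0.9496 0.0000; 0.0000 0.0000 1.0000], t=(-0.7318, 0.7529, 0.0000)
after S1 (compose_se3): R=[0.9747 -0.2026 0.0946; 0.2236 0.8761 -0.4272; 0.0037 0.4375 0.8992], t=(-2.5488, -1.0653, -1.4086)
after S2 (essential): [0.4763 0.1437 -0.5024; 0.0152 0.0682 0.0256; 0.1061 0.6349 0.2830]

matrix = [0.4763 0.1437 -0.5024; 0.0152 0.0682 0.0256; 0.1061 0.6349 0.2830]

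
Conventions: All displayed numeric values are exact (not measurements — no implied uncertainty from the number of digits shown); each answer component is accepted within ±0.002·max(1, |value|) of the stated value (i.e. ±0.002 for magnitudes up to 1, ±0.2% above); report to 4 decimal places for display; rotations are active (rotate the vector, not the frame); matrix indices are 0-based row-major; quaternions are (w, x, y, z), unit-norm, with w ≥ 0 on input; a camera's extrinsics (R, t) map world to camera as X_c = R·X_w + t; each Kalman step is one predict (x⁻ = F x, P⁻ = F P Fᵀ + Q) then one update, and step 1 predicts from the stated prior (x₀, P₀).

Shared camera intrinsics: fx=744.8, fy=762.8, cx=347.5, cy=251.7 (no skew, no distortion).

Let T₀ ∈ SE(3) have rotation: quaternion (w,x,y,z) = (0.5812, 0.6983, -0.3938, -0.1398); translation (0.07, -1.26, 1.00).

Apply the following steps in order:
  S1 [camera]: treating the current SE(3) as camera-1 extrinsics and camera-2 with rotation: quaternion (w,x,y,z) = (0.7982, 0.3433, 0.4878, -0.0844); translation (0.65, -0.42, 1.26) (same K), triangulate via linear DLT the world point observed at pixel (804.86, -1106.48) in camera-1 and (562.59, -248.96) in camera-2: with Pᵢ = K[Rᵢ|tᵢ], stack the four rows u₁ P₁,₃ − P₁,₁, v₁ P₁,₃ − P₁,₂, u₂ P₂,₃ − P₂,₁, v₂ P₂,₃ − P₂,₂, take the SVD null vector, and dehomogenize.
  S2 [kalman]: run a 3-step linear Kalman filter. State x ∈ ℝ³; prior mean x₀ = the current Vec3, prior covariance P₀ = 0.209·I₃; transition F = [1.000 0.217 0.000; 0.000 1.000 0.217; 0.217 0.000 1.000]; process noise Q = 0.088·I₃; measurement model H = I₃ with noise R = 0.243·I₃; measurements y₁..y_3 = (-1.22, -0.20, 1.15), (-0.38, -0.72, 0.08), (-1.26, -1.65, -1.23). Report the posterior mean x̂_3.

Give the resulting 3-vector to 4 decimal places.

after S1 (triangulate): (-0.0003, -0.4698, -0.2015)
after S2 (kf_track): (-1.0613, -1.0605, -0.5904)

result = (-1.0613, -1.0605, -0.5904)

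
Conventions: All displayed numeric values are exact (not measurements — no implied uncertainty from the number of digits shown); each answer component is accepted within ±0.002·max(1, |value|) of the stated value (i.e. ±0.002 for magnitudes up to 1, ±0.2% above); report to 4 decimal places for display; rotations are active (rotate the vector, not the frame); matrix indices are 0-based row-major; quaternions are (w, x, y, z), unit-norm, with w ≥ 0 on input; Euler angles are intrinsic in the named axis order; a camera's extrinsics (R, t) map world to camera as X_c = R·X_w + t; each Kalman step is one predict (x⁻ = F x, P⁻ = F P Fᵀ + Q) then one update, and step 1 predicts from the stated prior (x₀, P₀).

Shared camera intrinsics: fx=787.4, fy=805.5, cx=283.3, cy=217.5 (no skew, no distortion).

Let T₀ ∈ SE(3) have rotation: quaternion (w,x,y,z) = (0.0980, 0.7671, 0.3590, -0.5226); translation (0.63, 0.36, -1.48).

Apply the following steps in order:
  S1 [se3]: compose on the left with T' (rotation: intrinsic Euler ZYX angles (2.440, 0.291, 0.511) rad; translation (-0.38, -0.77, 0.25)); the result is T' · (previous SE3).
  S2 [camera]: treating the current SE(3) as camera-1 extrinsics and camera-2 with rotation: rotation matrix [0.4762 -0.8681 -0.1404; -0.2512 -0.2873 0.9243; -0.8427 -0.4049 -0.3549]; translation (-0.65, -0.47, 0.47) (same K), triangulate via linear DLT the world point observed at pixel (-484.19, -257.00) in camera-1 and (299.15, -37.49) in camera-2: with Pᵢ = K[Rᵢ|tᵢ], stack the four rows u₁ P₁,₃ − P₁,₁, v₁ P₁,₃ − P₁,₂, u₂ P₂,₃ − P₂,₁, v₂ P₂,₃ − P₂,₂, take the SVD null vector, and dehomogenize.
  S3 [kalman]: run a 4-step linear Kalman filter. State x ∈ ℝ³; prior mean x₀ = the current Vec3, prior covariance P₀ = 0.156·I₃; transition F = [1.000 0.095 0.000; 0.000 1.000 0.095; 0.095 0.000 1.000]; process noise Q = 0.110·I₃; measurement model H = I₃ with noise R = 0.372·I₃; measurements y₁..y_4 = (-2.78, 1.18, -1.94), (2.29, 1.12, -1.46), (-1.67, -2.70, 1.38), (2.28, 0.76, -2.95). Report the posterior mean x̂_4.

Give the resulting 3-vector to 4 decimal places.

result = (0.3878, -0.3166, -1.4398)

after S1 (compose_se3): R=[-0.5525 -0.0214 0.8333; -0.6035 0.6998 -0.3822; -0.5749 -0.7140 -0.3995], t=(-1.2665, -1.3796, -0.9988)
after S2 (triangulate): (-1.6150, -1.4776, -1.3907)
after S3 (kf_track): (0.3878, -0.3166, -1.4398)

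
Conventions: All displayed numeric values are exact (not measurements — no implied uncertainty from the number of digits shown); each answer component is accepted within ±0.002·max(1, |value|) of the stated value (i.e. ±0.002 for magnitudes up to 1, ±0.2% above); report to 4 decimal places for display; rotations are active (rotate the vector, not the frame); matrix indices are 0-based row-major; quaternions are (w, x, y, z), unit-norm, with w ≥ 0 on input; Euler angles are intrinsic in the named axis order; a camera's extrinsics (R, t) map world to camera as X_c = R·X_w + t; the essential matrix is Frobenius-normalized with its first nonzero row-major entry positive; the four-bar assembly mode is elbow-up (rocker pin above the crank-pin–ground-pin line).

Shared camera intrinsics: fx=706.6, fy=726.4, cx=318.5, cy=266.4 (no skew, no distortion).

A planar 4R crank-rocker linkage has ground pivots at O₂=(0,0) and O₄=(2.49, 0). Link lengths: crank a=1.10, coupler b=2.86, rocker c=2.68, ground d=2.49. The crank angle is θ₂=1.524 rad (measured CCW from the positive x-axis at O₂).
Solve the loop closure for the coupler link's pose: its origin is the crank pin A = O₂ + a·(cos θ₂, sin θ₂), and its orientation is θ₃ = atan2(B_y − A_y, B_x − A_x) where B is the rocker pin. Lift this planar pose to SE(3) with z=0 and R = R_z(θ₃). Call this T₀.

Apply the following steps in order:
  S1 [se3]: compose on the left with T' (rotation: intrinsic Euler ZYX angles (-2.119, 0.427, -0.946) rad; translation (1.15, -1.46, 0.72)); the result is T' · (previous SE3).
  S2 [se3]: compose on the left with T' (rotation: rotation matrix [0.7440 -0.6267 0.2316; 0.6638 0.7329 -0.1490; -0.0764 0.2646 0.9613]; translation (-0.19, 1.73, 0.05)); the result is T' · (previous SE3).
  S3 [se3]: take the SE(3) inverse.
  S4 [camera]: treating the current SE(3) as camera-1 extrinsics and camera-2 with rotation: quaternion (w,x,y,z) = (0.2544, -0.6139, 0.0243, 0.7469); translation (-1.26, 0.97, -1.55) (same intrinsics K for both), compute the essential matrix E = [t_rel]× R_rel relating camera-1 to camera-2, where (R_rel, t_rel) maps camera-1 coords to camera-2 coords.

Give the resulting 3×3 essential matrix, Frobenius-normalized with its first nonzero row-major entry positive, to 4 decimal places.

source (fourbar_fk): coupler pose = R=[0.8334 -0.5527 0.0000; 0.5527 0.8334 0.0000; 0.0000 0.0000 1.0000], t=(0.0515, 1.0988, 0.0000)
after S1 (compose_se3): R=[-0.0227 0.8241 0.5660; -0.6574 0.4142 -0.6294; -0.7532 -0.3864 0.5324], t=(1.8665, -1.5199, -0.1125)
after S2 (compose_se3): R=[0.2207 0.2641 0.9389; -0.3847 0.9082 -0.1650; -0.8963 -0.3248 0.3020], t=(2.1252, 1.8717, -0.6029)
after S3 (invert_se3): R=[0.2207 -0.3847 -0.8963; 0.2641 0.9082 -0.3248; 0.9389 -0.1650 0.3020], t=(-0.2894, -2.4568, -1.5045)
after S4 (essential): [0.0710 -0.5183 0.3918; -0.7018 -0.0839 0.0029; -0.0087 0.2165 -0.1619]

matrix = [0.0710 -0.5183 0.3918; -0.7018 -0.0839 0.0029; -0.0087 0.2165 -0.1619]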